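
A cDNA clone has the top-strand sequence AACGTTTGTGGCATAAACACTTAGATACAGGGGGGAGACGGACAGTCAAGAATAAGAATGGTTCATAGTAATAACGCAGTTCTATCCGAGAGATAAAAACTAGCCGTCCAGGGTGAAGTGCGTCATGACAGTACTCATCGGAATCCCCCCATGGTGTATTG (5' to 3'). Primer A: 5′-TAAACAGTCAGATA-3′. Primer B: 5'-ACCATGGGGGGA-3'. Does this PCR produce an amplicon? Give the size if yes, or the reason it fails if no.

No product — primer A has no binding site in the template.

Primer A (TAAACAGTCAGATA) does not match the top strand, and its reverse complement TATCTGACTGTTTA does not match either.
With no annealing site for primer A, no amplification occurs.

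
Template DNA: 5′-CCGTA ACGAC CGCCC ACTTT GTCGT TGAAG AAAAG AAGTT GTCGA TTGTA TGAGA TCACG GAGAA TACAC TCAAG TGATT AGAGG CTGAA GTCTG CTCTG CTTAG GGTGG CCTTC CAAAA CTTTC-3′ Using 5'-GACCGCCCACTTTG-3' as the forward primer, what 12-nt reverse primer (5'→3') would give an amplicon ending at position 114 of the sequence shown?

5'-AAGGCCACCCTA-3'

The forward primer binds at positions 8–21; the product's 3' end on the top strand is position 114.
The reverse primer anneals to the top strand over positions 103–114, i.e. to TAGGGTGGCCTT.
Its sequence written 5'→3' is the reverse complement: AAGGCCACCCTA.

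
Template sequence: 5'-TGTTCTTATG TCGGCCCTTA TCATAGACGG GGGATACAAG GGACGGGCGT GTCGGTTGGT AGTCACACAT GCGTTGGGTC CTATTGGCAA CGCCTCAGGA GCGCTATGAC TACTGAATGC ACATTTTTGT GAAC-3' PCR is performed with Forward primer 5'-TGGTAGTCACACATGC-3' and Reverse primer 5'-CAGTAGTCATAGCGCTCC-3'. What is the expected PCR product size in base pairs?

Scanning the template, TGGTAGTCACACATGC occurs at positions 57–72; this primer anneals to the bottom strand there with its 3' end pointing downstream.
Reverse complement of the reverse primer: GGAGCGCTATGACTACTG. This occurs on the top strand at positions 98–115.
The product runs from position 57 to position 115, so its length is 115 − 57 + 1 = 59 bp.

59 bp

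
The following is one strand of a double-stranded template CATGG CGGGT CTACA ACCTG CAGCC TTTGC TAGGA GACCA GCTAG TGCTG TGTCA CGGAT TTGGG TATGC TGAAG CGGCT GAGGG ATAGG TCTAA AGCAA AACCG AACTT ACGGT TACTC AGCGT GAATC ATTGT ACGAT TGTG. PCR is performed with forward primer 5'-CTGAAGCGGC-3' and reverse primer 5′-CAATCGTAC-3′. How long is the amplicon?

The forward primer matches the template at positions 70–79.
The reverse primer's reverse complement is GTACGATTG, which matches the template at positions 134–142.
Amplicon spans positions 70–142: 73 bp.

73 bp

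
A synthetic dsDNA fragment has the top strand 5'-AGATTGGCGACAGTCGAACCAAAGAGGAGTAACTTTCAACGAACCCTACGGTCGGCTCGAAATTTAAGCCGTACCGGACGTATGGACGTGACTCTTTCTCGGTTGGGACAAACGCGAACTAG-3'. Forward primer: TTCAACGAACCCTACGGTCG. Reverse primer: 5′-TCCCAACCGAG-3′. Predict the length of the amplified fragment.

74 bp

Forward primer TTCAACGAACCCTACGGTCG is found on the top strand at positions 35–54.
Taking the reverse complement of TCCCAACCGAG gives CTCGGTTGGGA, found at positions 98–108 on the template; the primer anneals here to the top strand with its 3' end pointing upstream.
Amplicon spans positions 35–108: 74 bp.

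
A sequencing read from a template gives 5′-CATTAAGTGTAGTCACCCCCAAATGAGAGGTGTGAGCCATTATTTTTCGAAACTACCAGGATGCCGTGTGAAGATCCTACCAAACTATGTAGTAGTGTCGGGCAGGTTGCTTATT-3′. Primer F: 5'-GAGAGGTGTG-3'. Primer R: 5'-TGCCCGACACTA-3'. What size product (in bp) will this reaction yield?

80 bp

The forward primer matches the template at positions 25–34.
Reverse complement of the reverse primer: TAGTGTCGGGCA. This occurs on the top strand at positions 93–104.
The product runs from position 25 to position 104, so its length is 104 − 25 + 1 = 80 bp.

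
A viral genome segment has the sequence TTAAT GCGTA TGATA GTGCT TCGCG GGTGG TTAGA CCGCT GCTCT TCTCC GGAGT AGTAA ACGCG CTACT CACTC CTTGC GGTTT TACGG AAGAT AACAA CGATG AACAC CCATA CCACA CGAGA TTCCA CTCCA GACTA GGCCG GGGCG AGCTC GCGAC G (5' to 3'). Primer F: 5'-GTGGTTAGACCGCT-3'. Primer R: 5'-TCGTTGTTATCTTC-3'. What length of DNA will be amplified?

Forward primer GTGGTTAGACCGCT is found on the top strand at positions 27–40.
The reverse primer's reverse complement is GAAGATAACAACGA, which matches the template at positions 90–103.
The product runs from position 27 to position 103, so its length is 103 − 27 + 1 = 77 bp.

77 bp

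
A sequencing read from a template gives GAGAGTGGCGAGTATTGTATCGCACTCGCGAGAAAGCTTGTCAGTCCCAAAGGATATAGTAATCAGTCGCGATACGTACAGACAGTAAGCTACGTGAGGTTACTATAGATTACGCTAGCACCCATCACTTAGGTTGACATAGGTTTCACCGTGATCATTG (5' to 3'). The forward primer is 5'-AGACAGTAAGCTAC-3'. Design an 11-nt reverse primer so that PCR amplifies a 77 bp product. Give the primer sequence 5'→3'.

5'-GATCACGGTGA-3'

The forward primer binds at positions 80–93, so a 77 bp product ends at position 80 + 77 − 1 = 156.
The reverse primer anneals to the top strand over positions 146–156, i.e. to TCACCGTGATC.
Its sequence written 5'→3' is the reverse complement: GATCACGGTGA.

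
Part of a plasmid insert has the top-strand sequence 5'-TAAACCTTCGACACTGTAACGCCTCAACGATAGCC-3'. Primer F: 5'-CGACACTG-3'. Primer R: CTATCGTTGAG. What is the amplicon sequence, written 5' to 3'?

Scanning the template, CGACACTG occurs at positions 9–16; this primer anneals to the bottom strand there with its 3' end pointing downstream.
Taking the reverse complement of CTATCGTTGAG gives CTCAACGATAG, found at positions 23–33 on the template; the primer anneals here to the top strand with its 3' end pointing upstream.
The product is the template from position 9 through 33 (25 bp).

5'-CGACACTGTAACGCCTCAACGATAG-3'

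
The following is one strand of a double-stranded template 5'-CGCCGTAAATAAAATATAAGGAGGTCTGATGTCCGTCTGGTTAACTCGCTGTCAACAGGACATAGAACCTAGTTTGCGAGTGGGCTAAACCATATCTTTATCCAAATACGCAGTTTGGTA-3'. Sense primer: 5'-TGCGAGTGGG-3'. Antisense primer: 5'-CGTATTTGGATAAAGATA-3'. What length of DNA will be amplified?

36 bp

The forward primer matches the template at positions 75–84.
Reverse complement of the reverse primer: TATCTTTATCCAAATACG. This occurs on the top strand at positions 93–110.
Amplicon spans positions 75–110: 36 bp.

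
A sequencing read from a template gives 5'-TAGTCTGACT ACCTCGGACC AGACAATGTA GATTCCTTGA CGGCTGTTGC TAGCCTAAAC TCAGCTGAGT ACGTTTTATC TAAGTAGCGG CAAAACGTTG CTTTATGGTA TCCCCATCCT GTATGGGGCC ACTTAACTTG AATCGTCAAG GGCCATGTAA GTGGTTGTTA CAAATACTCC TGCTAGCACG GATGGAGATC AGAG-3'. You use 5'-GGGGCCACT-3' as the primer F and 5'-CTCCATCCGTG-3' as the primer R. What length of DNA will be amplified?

Forward primer GGGGCCACT is found on the top strand at positions 125–133.
Taking the reverse complement of CTCCATCCGTG gives CACGGATGGAG, found at positions 187–197 on the template; the primer anneals here to the top strand with its 3' end pointing upstream.
Product length = (reverse-primer end) − (forward-primer start) + 1 = 197 − 125 + 1 = 73 bp.

73 bp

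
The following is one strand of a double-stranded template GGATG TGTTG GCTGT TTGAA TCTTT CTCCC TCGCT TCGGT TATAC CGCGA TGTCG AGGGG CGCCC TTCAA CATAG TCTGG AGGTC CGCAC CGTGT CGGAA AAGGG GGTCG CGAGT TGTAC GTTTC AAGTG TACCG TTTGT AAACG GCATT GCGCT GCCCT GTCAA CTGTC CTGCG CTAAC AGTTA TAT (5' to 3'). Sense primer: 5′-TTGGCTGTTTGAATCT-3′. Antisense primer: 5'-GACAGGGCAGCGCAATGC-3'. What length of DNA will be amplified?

The forward primer matches the template at positions 8–23.
Taking the reverse complement of GACAGGGCAGCGCAATGC gives GCATTGCGCTGCCCTGTC, found at positions 146–163 on the template; the primer anneals here to the top strand with its 3' end pointing upstream.
Product length = (reverse-primer end) − (forward-primer start) + 1 = 163 − 8 + 1 = 156 bp.

156 bp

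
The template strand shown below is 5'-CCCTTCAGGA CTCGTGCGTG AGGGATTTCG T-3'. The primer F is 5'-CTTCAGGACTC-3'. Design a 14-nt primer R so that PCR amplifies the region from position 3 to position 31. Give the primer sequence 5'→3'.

The product's 3' end on the top strand is position 31.
The reverse primer anneals to the top strand over positions 18–31, i.e. to GTGAGGGATTTCGT.
Its sequence written 5'→3' is the reverse complement: ACGAAATCCCTCAC.

5'-ACGAAATCCCTCAC-3'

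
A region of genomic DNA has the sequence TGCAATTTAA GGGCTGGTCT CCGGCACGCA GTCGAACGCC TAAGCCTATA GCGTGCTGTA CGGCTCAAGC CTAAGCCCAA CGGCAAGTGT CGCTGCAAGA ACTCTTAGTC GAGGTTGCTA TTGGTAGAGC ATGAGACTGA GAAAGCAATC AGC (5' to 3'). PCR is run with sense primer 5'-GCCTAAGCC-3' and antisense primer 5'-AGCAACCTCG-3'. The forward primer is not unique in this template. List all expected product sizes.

The forward primer GCCTAAGCC matches the top strand at positions 38–46, 69–77.
The reverse primer's reverse complement is CGAGGTTGCT, matching at positions 110–119.
Each forward site pairs with the reverse site to give a product ending at position 119: sizes 82, 51 bp.

82 bp, 51 bp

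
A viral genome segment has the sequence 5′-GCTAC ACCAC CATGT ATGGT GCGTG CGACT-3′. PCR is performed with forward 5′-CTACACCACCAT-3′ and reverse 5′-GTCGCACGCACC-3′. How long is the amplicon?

Scanning the template, CTACACCACCAT occurs at positions 2–13; this primer anneals to the bottom strand there with its 3' end pointing downstream.
The reverse primer's reverse complement is GGTGCGTGCGAC, which matches the template at positions 18–29.
The product runs from position 2 to position 29, so its length is 29 − 2 + 1 = 28 bp.

28 bp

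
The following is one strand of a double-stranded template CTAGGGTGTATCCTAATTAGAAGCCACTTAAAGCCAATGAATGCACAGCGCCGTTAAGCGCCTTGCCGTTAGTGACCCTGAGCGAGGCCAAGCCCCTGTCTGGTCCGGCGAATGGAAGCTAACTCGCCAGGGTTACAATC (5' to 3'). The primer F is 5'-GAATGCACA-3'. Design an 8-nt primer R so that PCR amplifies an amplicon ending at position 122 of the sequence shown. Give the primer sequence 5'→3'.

The forward primer binds at positions 39–47; the product's 3' end on the top strand is position 122.
The reverse primer anneals to the top strand over positions 115–122, i.e. to GAAGCTAA.
Its sequence written 5'→3' is the reverse complement: TTAGCTTC.

5'-TTAGCTTC-3'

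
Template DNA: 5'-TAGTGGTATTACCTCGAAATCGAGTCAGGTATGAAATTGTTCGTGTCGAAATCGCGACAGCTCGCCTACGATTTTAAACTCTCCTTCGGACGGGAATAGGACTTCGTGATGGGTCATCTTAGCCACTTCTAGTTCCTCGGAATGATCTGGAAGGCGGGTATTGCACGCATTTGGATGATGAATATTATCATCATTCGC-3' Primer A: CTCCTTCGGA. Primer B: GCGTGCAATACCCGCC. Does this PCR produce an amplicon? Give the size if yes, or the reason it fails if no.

Primer A (CTCCTTCGGA) matches the top strand at positions 81–90; it acts as a forward primer.
Primer B's reverse complement is GGCGGGTATTGCACGC, matching the top strand at positions 153–168; it acts as a reverse primer.
The 3' ends face each other across positions 81–168, giving an 88 bp product.

Yes — an 88 bp product.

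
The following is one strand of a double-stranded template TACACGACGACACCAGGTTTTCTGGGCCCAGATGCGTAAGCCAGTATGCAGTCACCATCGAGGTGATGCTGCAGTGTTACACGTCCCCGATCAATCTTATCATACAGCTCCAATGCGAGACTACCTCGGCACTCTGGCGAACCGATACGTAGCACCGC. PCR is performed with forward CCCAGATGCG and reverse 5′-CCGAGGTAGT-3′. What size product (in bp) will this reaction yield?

103 bp

Scanning the template, CCCAGATGCG occurs at positions 27–36; this primer anneals to the bottom strand there with its 3' end pointing downstream.
Reverse complement of the reverse primer: ACTACCTCGG. This occurs on the top strand at positions 120–129.
The product runs from position 27 to position 129, so its length is 129 − 27 + 1 = 103 bp.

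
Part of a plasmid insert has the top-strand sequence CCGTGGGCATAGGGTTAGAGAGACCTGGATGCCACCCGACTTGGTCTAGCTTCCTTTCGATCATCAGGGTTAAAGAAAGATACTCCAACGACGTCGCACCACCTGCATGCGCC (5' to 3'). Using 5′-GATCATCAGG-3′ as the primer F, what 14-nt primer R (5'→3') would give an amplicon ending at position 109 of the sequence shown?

The forward primer binds at positions 59–68; the product's 3' end on the top strand is position 109.
The reverse primer anneals to the top strand over positions 96–109, i.e. to GCACCACCTGCATG.
Its sequence written 5'→3' is the reverse complement: CATGCAGGTGGTGC.

5'-CATGCAGGTGGTGC-3'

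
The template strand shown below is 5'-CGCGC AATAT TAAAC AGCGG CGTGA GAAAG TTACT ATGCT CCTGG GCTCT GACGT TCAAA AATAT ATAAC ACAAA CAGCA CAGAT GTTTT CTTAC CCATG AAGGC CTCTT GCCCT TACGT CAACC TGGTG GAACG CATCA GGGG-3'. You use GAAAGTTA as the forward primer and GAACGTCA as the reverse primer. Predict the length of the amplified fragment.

Scanning the template, GAAAGTTA occurs at positions 26–33; this primer anneals to the bottom strand there with its 3' end pointing downstream.
Taking the reverse complement of GAACGTCA gives TGACGTTC, found at positions 50–57 on the template; the primer anneals here to the top strand with its 3' end pointing upstream.
The product runs from position 26 to position 57, so its length is 57 − 26 + 1 = 32 bp.

32 bp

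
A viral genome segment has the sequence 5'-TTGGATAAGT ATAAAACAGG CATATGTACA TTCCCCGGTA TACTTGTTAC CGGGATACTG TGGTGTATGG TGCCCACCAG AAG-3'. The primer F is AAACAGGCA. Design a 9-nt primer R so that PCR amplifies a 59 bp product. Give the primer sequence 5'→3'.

5'-CACCATACA-3'

The forward primer binds at positions 14–22, so a 59 bp product ends at position 14 + 59 − 1 = 72.
The reverse primer anneals to the top strand over positions 64–72, i.e. to TGTATGGTG.
Its sequence written 5'→3' is the reverse complement: CACCATACA.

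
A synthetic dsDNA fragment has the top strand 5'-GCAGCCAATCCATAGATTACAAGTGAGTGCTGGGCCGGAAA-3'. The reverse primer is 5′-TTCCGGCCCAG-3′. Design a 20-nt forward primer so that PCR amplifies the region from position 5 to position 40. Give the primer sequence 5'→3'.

The reverse primer's reverse complement CTGGGCCGGAA matches the template at positions 30–40; the product starts at position 5.
The forward primer is identical to the top strand over positions 5–24: CCAATCCATAGATTACAAGT.

5'-CCAATCCATAGATTACAAGT-3'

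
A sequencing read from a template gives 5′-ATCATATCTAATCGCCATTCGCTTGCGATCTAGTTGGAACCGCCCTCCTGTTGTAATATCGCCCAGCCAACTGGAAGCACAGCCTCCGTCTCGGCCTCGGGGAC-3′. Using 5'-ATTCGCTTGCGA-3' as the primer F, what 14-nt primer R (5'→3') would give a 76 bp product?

The forward primer binds at positions 17–28, so a 76 bp product ends at position 17 + 76 − 1 = 92.
The reverse primer anneals to the top strand over positions 79–92, i.e. to ACAGCCTCCGTCTC.
Its sequence written 5'→3' is the reverse complement: GAGACGGAGGCTGT.

5'-GAGACGGAGGCTGT-3'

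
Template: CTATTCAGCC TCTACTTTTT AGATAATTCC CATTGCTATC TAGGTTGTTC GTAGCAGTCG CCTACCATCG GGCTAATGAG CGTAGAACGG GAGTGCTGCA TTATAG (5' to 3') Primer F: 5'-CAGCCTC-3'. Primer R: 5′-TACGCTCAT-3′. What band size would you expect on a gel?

The forward primer matches the template at positions 6–12.
Reverse complement of the reverse primer: ATGAGCGTA. This occurs on the top strand at positions 76–84.
The product runs from position 6 to position 84, so its length is 84 − 6 + 1 = 79 bp.

79 bp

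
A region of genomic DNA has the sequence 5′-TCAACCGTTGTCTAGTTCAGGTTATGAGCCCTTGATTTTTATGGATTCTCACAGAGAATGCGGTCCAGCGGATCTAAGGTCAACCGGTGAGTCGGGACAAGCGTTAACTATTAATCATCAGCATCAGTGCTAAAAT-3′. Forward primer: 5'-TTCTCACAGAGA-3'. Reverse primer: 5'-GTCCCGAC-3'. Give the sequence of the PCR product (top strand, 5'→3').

Scanning the template, TTCTCACAGAGA occurs at positions 46–57; this primer anneals to the bottom strand there with its 3' end pointing downstream.
Taking the reverse complement of GTCCCGAC gives GTCGGGAC, found at positions 91–98 on the template; the primer anneals here to the top strand with its 3' end pointing upstream.
The product is the template from position 46 through 98 (53 bp).

5'-TTCTCACAGAGAATGCGGTCCAGCGGATCTAAGGTCAACCGGTGAGTCGGGAC-3'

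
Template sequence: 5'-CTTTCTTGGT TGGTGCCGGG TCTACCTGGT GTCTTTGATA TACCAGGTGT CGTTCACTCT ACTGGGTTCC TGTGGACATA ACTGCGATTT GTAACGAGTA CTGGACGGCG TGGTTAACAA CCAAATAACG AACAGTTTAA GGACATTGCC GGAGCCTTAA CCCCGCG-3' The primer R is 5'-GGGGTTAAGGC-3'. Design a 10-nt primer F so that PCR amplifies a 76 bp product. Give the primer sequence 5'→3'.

5'-TTGTAACGAG-3'

The reverse primer's reverse complement GCCTTAACCCC matches the template at positions 154–164, so the product ends at position 164.
A 76 bp product then starts at position 164 − 76 + 1 = 89.
The forward primer is identical to the top strand there: TTGTAACGAG.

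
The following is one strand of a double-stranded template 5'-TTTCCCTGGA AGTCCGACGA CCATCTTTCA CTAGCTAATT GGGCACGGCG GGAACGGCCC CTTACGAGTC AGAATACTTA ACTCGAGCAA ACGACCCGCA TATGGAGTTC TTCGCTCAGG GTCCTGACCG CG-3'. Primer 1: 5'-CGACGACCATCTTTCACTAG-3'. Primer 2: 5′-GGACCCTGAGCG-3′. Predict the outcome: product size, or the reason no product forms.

Yes — a 110 bp product.

Primer 1 (CGACGACCATCTTTCACTAG) matches the top strand at positions 15–34; it acts as a forward primer.
Primer 2's reverse complement is CGCTCAGGGTCC, matching the top strand at positions 113–124; it acts as a reverse primer.
The 3' ends face each other across positions 15–124, giving a 110 bp product.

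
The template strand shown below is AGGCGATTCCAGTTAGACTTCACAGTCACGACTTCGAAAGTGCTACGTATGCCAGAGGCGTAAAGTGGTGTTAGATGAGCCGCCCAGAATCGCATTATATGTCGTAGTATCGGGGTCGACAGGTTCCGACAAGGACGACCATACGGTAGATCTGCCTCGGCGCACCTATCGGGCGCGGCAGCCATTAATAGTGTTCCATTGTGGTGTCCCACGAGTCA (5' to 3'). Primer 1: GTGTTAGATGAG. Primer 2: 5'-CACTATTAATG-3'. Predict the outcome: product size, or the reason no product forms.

Primer 1 (GTGTTAGATGAG) matches the top strand at positions 68–79; it acts as a forward primer.
Primer 2's reverse complement is CATTAATAGTG, matching the top strand at positions 183–193; it acts as a reverse primer.
The 3' ends face each other across positions 68–193, giving a 126 bp product.

Yes — a 126 bp product.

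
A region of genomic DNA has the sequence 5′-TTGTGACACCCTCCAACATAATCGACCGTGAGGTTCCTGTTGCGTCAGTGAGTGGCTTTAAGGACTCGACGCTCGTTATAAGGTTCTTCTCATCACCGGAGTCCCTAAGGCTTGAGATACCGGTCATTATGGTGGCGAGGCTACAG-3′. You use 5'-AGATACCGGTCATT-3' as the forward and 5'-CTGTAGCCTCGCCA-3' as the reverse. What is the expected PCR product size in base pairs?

Forward primer AGATACCGGTCATT is found on the top strand at positions 115–128.
Taking the reverse complement of CTGTAGCCTCGCCA gives TGGCGAGGCTACAG, found at positions 133–146 on the template; the primer anneals here to the top strand with its 3' end pointing upstream.
Amplicon spans positions 115–146: 32 bp.

32 bp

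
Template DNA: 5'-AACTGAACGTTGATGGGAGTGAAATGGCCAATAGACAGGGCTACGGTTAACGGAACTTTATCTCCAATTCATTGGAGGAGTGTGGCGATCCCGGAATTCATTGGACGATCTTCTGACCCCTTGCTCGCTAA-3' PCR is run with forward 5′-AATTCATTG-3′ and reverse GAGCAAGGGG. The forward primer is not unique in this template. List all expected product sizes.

61 bp, 32 bp

The forward primer AATTCATTG matches the top strand at positions 66–74, 95–103.
The reverse primer's reverse complement is CCCCTTGCTC, matching at positions 117–126.
Each forward site pairs with the reverse site to give a product ending at position 126: sizes 61, 32 bp.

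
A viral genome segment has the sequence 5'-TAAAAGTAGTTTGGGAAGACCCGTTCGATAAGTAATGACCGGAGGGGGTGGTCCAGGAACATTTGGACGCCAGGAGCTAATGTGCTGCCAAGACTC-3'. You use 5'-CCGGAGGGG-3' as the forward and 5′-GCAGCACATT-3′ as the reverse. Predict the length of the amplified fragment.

50 bp

Scanning the template, CCGGAGGGG occurs at positions 39–47; this primer anneals to the bottom strand there with its 3' end pointing downstream.
Reverse complement of the reverse primer: AATGTGCTGC. This occurs on the top strand at positions 79–88.
Product length = (reverse-primer end) − (forward-primer start) + 1 = 88 − 39 + 1 = 50 bp.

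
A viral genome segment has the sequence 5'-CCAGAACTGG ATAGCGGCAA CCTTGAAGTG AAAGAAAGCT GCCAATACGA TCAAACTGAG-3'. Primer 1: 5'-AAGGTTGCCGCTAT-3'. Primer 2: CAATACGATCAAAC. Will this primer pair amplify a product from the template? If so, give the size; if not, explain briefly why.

No product — the primers' 3' ends point away from each other.

Primer 1 (AAGGTTGCCGCTAT) has reverse complement ATAGCGGCAACCTT, which matches the top strand at positions 11–24; primer 1 anneals to the top strand there with its 3' end pointing upstream toward position 11.
Primer 2 (CAATACGATCAAAC) matches the top strand directly at positions 43–56; it anneals to the bottom strand with its 3' end pointing downstream toward position 56.
The 3' ends diverge (primer 1 extends toward position 1, primer 2 toward position 60), so the primers never converge on a shared product.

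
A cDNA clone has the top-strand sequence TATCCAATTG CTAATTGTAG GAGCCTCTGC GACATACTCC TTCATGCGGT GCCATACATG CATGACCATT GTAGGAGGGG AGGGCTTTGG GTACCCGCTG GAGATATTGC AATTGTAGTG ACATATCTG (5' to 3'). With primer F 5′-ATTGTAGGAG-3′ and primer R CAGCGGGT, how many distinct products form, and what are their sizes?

Two products: 87 bp, 33 bp

The forward primer ATTGTAGGAG matches the top strand at positions 14–23, 68–77.
The reverse primer's reverse complement is ACCCGCTG, matching at positions 93–100.
Each forward site pairs with the reverse site to give a product ending at position 100: sizes 87, 33 bp.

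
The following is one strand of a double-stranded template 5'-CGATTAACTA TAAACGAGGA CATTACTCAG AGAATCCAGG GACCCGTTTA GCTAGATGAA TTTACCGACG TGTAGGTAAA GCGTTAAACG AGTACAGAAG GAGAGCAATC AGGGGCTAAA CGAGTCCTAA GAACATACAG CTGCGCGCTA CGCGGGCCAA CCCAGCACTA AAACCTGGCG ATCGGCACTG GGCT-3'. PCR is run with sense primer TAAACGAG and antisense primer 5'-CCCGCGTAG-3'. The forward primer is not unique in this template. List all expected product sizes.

The forward primer TAAACGAG matches the top strand at positions 11–18, 85–92, 117–124.
The reverse primer's reverse complement is CTACGCGGG, matching at positions 148–156.
Each forward site pairs with the reverse site to give a product ending at position 156: sizes 146, 72, 40 bp.

146 bp, 72 bp, 40 bp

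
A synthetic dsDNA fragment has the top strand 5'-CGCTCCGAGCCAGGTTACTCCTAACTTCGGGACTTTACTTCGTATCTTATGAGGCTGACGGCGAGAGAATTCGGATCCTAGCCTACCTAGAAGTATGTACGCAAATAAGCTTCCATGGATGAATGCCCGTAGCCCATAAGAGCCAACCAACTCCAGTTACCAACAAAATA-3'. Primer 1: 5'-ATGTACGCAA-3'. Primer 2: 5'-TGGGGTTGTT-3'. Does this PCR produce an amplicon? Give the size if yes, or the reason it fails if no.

Primer 2 (TGGGGTTGTT) does not match the top strand, and its reverse complement AACAACCCCA does not match either.
With no annealing site for primer 2, no amplification occurs.

No product — primer 2 has no binding site in the template.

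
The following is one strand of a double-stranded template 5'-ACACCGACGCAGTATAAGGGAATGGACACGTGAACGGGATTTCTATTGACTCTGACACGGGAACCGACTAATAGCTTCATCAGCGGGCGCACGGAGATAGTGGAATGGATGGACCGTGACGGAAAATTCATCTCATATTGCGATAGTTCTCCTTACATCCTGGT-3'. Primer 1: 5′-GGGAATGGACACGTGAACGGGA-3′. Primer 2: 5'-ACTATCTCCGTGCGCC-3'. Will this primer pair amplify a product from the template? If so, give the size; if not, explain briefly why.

Primer 1 (GGGAATGGACACGTGAACGGGA) matches the top strand at positions 18–39; it acts as a forward primer.
Primer 2's reverse complement is GGCGCACGGAGATAGT, matching the top strand at positions 86–101; it acts as a reverse primer.
The 3' ends face each other across positions 18–101, giving an 84 bp product.

Yes — an 84 bp product.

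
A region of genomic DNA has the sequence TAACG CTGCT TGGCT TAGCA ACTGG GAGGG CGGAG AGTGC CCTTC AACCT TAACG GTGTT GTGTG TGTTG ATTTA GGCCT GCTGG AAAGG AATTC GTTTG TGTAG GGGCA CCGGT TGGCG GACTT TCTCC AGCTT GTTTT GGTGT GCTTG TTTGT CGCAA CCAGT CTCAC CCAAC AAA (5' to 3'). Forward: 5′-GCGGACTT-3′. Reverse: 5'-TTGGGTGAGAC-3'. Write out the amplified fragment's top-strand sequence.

The forward primer matches the template at positions 118–125.
The reverse primer's reverse complement is GTCTCACCCAA, which matches the template at positions 164–174.
The product is the template from position 118 through 174 (57 bp).

5'-GCGGACTTTCTCCAGCTTGTTTTGGTGTGCTTGTTTGTCGCAACCAGTCTCACCCAA-3'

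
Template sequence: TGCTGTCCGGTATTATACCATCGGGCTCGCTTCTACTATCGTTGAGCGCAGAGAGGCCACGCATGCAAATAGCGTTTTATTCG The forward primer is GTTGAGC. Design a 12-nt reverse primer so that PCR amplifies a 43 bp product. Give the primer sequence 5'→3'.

5'-CGAATAAAACGC-3'

The forward primer binds at positions 41–47, so a 43 bp product ends at position 41 + 43 − 1 = 83.
The reverse primer anneals to the top strand over positions 72–83, i.e. to GCGTTTTATTCG.
Its sequence written 5'→3' is the reverse complement: CGAATAAAACGC.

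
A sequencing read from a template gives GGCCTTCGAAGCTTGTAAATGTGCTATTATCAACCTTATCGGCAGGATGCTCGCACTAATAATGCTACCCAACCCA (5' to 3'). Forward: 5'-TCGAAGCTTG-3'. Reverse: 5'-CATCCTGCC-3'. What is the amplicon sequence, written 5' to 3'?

5'-TCGAAGCTTGTAAATGTGCTATTATCAACCTTATCGGCAGGATG-3'

Forward primer TCGAAGCTTG is found on the top strand at positions 6–15.
Reverse complement of the reverse primer: GGCAGGATG. This occurs on the top strand at positions 41–49.
The product is the template from position 6 through 49 (44 bp).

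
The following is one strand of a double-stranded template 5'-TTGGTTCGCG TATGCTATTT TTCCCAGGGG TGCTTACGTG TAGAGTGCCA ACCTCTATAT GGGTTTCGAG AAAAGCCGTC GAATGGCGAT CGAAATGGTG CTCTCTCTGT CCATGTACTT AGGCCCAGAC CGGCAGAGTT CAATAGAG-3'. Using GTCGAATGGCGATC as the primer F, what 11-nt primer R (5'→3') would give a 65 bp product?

The forward primer binds at positions 78–91, so a 65 bp product ends at position 78 + 65 − 1 = 142.
The reverse primer anneals to the top strand over positions 132–142, i.e. to GGCAGAGTTCA.
Its sequence written 5'→3' is the reverse complement: TGAACTCTGCC.

5'-TGAACTCTGCC-3'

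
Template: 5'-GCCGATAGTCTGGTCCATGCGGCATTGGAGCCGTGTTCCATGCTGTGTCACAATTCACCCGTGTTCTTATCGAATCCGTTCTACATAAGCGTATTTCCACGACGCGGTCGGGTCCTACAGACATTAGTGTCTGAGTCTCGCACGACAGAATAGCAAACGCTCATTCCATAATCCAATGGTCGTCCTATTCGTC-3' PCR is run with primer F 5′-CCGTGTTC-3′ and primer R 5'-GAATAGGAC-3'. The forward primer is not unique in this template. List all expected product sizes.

160 bp, 132 bp

The forward primer CCGTGTTC matches the top strand at positions 31–38, 59–66.
The reverse primer's reverse complement is GTCCTATTC, matching at positions 182–190.
Each forward site pairs with the reverse site to give a product ending at position 190: sizes 160, 132 bp.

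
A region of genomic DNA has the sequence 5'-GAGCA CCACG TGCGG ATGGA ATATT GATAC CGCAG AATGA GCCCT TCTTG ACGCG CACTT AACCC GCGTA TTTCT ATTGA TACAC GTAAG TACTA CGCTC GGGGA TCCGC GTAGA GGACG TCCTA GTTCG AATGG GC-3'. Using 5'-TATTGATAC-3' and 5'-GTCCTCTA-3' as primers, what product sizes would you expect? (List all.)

The forward primer TATTGATAC matches the top strand at positions 22–30, 75–83.
The reverse primer's reverse complement is TAGAGGAC, matching at positions 112–119.
Each forward site pairs with the reverse site to give a product ending at position 119: sizes 98, 45 bp.

98 bp, 45 bp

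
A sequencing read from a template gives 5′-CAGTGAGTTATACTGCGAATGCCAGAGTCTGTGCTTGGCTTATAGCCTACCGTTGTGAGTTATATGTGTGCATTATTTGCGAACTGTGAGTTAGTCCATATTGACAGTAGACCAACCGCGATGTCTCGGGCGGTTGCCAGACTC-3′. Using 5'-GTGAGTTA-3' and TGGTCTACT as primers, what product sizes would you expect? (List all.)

112 bp, 60 bp, 29 bp

The forward primer GTGAGTTA matches the top strand at positions 3–10, 55–62, 86–93.
The reverse primer's reverse complement is AGTAGACCA, matching at positions 106–114.
Each forward site pairs with the reverse site to give a product ending at position 114: sizes 112, 60, 29 bp.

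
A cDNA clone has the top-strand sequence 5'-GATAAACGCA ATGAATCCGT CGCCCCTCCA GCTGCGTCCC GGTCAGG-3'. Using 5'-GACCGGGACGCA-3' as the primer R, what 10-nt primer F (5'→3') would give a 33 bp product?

The reverse primer's reverse complement TGCGTCCCGGTC matches the template at positions 33–44, so the product ends at position 44.
A 33 bp product then starts at position 44 − 33 + 1 = 12.
The forward primer is identical to the top strand there: TGAATCCGTC.

5'-TGAATCCGTC-3'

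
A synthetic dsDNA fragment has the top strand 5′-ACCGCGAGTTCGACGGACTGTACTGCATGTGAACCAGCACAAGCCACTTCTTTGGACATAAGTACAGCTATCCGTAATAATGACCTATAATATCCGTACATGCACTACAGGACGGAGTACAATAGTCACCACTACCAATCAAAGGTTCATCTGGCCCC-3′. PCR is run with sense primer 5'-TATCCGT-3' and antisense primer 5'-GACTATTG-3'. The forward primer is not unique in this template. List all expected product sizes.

The forward primer TATCCGT matches the top strand at positions 69–75, 91–97.
The reverse primer's reverse complement is CAATAGTC, matching at positions 120–127.
Each forward site pairs with the reverse site to give a product ending at position 127: sizes 59, 37 bp.

59 bp, 37 bp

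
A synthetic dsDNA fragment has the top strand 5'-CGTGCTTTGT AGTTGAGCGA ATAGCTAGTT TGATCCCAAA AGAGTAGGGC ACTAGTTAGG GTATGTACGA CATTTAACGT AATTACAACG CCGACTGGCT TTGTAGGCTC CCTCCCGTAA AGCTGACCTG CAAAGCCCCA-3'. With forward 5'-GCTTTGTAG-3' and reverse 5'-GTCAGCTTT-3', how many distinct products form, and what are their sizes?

The forward primer GCTTTGTAG matches the top strand at positions 4–12, 98–106.
The reverse primer's reverse complement is AAAGCTGAC, matching at positions 119–127.
Each forward site pairs with the reverse site to give a product ending at position 127: sizes 124, 30 bp.

Two products: 124 bp, 30 bp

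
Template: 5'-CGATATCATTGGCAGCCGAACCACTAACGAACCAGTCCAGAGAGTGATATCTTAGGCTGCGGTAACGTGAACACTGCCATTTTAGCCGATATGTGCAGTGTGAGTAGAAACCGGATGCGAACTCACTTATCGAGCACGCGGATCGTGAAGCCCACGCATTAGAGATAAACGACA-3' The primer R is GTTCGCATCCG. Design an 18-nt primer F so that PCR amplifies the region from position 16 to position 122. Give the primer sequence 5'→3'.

5'-CCGAACCACTAACGAACC-3'

The reverse primer's reverse complement CGGATGCGAAC matches the template at positions 112–122; the product starts at position 16.
The forward primer is identical to the top strand over positions 16–33: CCGAACCACTAACGAACC.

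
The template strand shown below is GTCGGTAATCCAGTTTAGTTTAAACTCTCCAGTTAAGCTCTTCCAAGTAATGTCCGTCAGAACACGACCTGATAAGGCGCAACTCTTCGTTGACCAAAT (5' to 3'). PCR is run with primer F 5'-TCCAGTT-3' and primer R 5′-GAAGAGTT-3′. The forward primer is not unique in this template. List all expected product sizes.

80 bp, 61 bp

The forward primer TCCAGTT matches the top strand at positions 9–15, 28–34.
The reverse primer's reverse complement is AACTCTTC, matching at positions 81–88.
Each forward site pairs with the reverse site to give a product ending at position 88: sizes 80, 61 bp.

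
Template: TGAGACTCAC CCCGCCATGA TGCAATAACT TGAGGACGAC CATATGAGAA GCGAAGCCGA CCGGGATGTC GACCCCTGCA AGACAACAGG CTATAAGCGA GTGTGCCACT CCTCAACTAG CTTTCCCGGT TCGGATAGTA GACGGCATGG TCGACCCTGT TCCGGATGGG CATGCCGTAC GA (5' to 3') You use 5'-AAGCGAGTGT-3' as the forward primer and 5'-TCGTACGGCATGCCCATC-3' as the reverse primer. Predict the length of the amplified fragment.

The forward primer matches the template at positions 95–104.
The reverse primer's reverse complement is GATGGGCATGCCGTACGA, which matches the template at positions 165–182.
The product runs from position 95 to position 182, so its length is 182 − 95 + 1 = 88 bp.

88 bp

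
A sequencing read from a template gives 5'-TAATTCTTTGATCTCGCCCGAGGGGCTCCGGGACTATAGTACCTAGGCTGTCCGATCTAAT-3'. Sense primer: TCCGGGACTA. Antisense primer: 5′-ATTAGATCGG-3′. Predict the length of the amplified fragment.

35 bp

Forward primer TCCGGGACTA is found on the top strand at positions 27–36.
Reverse complement of the reverse primer: CCGATCTAAT. This occurs on the top strand at positions 52–61.
Amplicon spans positions 27–61: 35 bp.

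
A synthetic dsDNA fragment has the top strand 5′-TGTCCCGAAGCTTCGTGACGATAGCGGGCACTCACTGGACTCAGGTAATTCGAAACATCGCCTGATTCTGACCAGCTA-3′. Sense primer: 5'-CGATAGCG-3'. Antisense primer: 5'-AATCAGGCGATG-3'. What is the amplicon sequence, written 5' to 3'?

5'-CGATAGCGGGCACTCACTGGACTCAGGTAATTCGAAACATCGCCTGATT-3'

Scanning the template, CGATAGCG occurs at positions 19–26; this primer anneals to the bottom strand there with its 3' end pointing downstream.
Taking the reverse complement of AATCAGGCGATG gives CATCGCCTGATT, found at positions 56–67 on the template; the primer anneals here to the top strand with its 3' end pointing upstream.
The product is the template from position 19 through 67 (49 bp).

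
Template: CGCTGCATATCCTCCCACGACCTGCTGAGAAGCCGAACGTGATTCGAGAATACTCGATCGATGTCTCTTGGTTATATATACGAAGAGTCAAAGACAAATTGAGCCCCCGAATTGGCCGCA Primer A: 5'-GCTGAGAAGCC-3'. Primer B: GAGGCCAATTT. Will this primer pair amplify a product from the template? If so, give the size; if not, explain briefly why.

Primer B (GAGGCCAATTT) does not match the top strand, and its reverse complement AAATTGGCCTC does not match either.
With no annealing site for primer B, no amplification occurs.

No product — primer B has no binding site in the template.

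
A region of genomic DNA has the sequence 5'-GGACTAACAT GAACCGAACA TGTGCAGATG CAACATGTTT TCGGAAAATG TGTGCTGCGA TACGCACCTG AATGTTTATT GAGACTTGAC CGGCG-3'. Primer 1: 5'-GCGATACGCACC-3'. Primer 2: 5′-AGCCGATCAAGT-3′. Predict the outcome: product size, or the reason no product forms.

No product — primer 2 has no binding site in the template.

Primer 2 (AGCCGATCAAGT) does not match the top strand, and its reverse complement ACTTGATCGGCT does not match either.
With no annealing site for primer 2, no amplification occurs.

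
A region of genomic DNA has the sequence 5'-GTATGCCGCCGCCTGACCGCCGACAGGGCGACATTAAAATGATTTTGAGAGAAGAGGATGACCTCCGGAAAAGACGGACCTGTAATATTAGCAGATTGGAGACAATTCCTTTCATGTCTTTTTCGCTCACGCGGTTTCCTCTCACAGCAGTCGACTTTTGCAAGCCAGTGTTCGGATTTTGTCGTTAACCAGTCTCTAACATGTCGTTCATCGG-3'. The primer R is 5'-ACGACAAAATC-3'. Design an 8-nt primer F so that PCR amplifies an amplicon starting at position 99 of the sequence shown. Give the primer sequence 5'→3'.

The reverse primer's reverse complement GATTTTGTCGT matches the template at positions 175–185; the product starts at position 99.
The forward primer is identical to the top strand over positions 99–106: GAGACAAT.

5'-GAGACAAT-3'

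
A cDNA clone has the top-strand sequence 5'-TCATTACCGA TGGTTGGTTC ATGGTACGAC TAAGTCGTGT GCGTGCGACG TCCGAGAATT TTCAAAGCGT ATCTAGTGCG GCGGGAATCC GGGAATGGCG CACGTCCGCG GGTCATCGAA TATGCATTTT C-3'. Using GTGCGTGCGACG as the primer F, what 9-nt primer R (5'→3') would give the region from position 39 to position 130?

The product's 3' end on the top strand is position 130.
The reverse primer anneals to the top strand over positions 122–130, i.e. to ATGCATTTT.
Its sequence written 5'→3' is the reverse complement: AAAATGCAT.

5'-AAAATGCAT-3'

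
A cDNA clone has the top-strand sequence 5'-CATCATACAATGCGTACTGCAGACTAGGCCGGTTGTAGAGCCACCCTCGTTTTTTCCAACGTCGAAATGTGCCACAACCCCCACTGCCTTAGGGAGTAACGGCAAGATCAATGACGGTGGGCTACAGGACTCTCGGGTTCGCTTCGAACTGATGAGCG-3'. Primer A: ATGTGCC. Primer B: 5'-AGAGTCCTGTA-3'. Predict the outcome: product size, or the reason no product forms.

Yes — a 67 bp product.

Primer A (ATGTGCC) matches the top strand at positions 67–73; it acts as a forward primer.
Primer B's reverse complement is TACAGGACTCT, matching the top strand at positions 123–133; it acts as a reverse primer.
The 3' ends face each other across positions 67–133, giving a 67 bp product.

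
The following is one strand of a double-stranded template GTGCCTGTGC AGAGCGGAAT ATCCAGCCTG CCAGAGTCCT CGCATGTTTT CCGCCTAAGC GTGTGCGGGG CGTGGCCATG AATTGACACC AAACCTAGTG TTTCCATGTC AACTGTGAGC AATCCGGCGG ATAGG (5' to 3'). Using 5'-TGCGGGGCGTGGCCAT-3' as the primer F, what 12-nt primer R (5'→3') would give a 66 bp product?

5'-CGCCGGATTGCT-3'

The forward primer binds at positions 64–79, so a 66 bp product ends at position 64 + 66 − 1 = 129.
The reverse primer anneals to the top strand over positions 118–129, i.e. to AGCAATCCGGCG.
Its sequence written 5'→3' is the reverse complement: CGCCGGATTGCT.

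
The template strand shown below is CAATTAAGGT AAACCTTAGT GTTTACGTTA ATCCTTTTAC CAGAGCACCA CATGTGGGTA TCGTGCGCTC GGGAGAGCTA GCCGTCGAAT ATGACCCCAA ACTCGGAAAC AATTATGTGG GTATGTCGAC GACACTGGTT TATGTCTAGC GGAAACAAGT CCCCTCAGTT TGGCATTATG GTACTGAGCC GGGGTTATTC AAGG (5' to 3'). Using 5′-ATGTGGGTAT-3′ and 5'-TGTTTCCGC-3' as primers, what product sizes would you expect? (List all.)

The forward primer ATGTGGGTAT matches the top strand at positions 52–61, 115–124.
The reverse primer's reverse complement is GCGGAAACA, matching at positions 149–157.
Each forward site pairs with the reverse site to give a product ending at position 157: sizes 106, 43 bp.

106 bp, 43 bp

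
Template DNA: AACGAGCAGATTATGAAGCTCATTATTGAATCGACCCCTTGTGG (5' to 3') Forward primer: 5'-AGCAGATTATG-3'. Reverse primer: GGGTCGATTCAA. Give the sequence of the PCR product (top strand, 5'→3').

Forward primer AGCAGATTATG is found on the top strand at positions 5–15.
Reverse complement of the reverse primer: TTGAATCGACCC. This occurs on the top strand at positions 26–37.
The product is the template from position 5 through 37 (33 bp).

5'-AGCAGATTATGAAGCTCATTATTGAATCGACCC-3'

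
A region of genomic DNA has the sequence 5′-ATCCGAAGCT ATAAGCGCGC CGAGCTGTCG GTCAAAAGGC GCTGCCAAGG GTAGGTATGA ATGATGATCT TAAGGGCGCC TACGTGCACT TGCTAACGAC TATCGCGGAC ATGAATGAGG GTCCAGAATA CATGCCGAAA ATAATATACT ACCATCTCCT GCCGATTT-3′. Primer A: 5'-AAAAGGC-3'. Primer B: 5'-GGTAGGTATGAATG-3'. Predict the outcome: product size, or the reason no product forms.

No product — both primers anneal to the same strand and extend in the same direction.

Primer A (AAAAGGC) matches the top strand at positions 34–40 (3' end points downstream).
Primer B (GGTAGGTATGAATG) also matches the top strand directly, at positions 50–63 — its reverse complement CATTCATACCTACC is not present.
Both primers anneal to the bottom strand with 3' ends pointing the same way, so neither can prime synthesis back toward the other.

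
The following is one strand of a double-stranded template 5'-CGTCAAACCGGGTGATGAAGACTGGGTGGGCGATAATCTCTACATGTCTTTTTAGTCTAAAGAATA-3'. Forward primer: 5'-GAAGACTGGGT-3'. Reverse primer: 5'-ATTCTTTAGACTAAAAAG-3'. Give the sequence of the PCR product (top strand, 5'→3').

Scanning the template, GAAGACTGGGT occurs at positions 17–27; this primer anneals to the bottom strand there with its 3' end pointing downstream.
The reverse primer's reverse complement is CTTTTTAGTCTAAAGAAT, which matches the template at positions 48–65.
The product is the template from position 17 through 65 (49 bp).

5'-GAAGACTGGGTGGGCGATAATCTCTACATGTCTTTTTAGTCTAAAGAAT-3'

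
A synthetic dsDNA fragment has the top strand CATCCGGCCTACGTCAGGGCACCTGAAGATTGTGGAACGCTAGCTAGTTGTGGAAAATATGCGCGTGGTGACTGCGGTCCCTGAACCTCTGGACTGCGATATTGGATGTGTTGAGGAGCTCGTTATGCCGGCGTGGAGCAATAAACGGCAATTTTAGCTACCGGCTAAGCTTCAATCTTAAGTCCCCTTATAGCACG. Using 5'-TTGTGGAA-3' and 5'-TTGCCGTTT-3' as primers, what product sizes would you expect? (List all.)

The forward primer TTGTGGAA matches the top strand at positions 30–37, 48–55.
The reverse primer's reverse complement is AAACGGCAA, matching at positions 143–151.
Each forward site pairs with the reverse site to give a product ending at position 151: sizes 122, 104 bp.

122 bp, 104 bp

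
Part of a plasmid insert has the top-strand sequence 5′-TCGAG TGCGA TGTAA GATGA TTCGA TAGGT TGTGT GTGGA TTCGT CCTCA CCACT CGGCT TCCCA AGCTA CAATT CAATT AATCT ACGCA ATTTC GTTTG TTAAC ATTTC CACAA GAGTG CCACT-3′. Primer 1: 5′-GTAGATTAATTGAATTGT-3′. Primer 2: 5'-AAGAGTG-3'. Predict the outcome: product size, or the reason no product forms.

Primer 1 (GTAGATTAATTGAATTGT) has reverse complement ACAATTCAATTAATCTAC, which matches the top strand at positions 70–87; primer 1 anneals to the top strand there with its 3' end pointing upstream toward position 70.
Primer 2 (AAGAGTG) matches the top strand directly at positions 114–120; it anneals to the bottom strand with its 3' end pointing downstream toward position 120.
The 3' ends diverge (primer 1 extends toward position 1, primer 2 toward position 125), so the primers never converge on a shared product.

No product — the primers' 3' ends point away from each other.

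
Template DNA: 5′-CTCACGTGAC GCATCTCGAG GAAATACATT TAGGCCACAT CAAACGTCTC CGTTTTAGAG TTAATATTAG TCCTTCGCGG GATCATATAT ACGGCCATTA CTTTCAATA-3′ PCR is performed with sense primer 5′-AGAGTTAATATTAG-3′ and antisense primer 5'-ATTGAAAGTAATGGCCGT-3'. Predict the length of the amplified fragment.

52 bp

The forward primer matches the template at positions 57–70.
Reverse complement of the reverse primer: ACGGCCATTACTTTCAAT. This occurs on the top strand at positions 91–108.
Product length = (reverse-primer end) − (forward-primer start) + 1 = 108 − 57 + 1 = 52 bp.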